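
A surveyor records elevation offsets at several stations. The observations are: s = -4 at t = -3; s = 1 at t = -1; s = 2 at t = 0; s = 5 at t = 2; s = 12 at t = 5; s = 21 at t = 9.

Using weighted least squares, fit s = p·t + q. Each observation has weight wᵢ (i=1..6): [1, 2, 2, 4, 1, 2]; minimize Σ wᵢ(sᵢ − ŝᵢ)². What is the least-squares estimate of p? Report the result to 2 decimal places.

p = 2.05

XᵀWX·[p, q]ᵀ = XᵀWs reads: 214·p + 26·q = 488;  26·p + 12·q = 76.
(Σwᵢ·t·t = 214, Σwᵢ·t = 26, Σwᵢ·1 = 12, Σwᵢ·t·s = 488, Σwᵢ·s = 76.)
Δ = 214·12 − 26² = 1892.
p = (488·12 − 26·76)/1892 = 970/473; q = (214·76 − 26·488)/1892 = 894/473.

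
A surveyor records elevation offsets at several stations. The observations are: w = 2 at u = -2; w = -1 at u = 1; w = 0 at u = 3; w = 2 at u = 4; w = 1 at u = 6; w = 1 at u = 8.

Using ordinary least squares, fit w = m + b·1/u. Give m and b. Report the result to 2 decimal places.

Compute the Gram sums: Σ1 = 6, Σ1/u = 11/8, Σ1/u·1/u = 845/576.
Right-hand side: Σw = 5, Σ1/u·w = -29/24.
MᵀM·[m, b]ᵀ = Mᵀw becomes [[6, 11/8]; [11/8, 845/576]]·[m, b]ᵀ = [5, -29/24]ᵀ.
det = 6·(845/576) − (11/8)² = 1327/192.
m = (5·(845/576) − (11/8)·(-29/24))/(1327/192) = 5182/3981; b = (6·(-29/24) − (11/8)·5)/(1327/192) = -2712/1327.

m = 1.30, b = -2.04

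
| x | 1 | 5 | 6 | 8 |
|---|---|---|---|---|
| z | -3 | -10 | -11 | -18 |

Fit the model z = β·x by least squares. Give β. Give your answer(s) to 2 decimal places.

β = -2.09

Compute the Gram sums: Σx·x = 126.
Right-hand side: Σx·z = -263.
Hence β = -263 / 126 ≈ -2.0873.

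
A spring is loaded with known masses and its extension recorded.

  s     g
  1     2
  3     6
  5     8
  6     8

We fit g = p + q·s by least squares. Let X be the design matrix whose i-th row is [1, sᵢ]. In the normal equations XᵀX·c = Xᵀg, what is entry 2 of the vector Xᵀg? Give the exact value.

108

Entry 2 ↔ basis s, so (Xᵀg)_{2} = Σᵢ (s)·gᵢ = (1)·(2) + (3)·(6) + (5)·(8) + (6)·(8) = 108.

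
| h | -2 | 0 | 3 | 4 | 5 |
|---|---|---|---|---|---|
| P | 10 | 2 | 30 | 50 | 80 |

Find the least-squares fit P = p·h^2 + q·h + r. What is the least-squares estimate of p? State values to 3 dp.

p = 2.916

Compute the Gram sums: Σh^2·h^2 = 978, Σh^2·h = 208, Σh^2 = 54, Σh·h = 54, Σh = 10, Σ1 = 5.
Right-hand side: Σh^2·P = 3110, Σh·P = 670, ΣP = 172.
Inverting the 3×3 Gram matrix, [p, q, r]ᵀ = [12477/4279, 4331/4279, 344/389]ᵀ.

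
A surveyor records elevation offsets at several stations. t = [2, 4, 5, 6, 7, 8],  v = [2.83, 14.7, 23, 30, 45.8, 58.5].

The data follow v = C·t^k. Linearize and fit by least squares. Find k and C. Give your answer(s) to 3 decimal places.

k = 2.173, C = 0.660

Linearized form: ln v = k·ln t + ln C. From the 6 transformed points,
AᵀA = [[16.3136, 9.5060]; [9.5060, 6]], rhs = [31.4907, 18.1581]ᵀ  (here Σln t = 9.5060, Σ(ln t)² = 16.3136, Σln v = 18.1581, Σln t·ln v = 31.4907).
Solving (det = 7.5177): k = 2.17265, ln C = -0.41585, so C = exp(-0.41585) = 0.65978.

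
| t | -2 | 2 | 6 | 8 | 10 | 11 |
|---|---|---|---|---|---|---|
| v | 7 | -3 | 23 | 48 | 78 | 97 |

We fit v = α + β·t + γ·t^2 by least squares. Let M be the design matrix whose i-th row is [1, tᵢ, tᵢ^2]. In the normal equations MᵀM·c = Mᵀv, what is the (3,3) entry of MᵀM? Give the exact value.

30065

Row 3 ↔ basis t^2, column 3 ↔ basis t^2, so (MᵀM)_{3,3} = Σᵢ (t^2)·(t^2) = (4)·(4) + (4)·(4) + (36)·(36) + (64)·(64) + (100)·(100) + (121)·(121) = 30065.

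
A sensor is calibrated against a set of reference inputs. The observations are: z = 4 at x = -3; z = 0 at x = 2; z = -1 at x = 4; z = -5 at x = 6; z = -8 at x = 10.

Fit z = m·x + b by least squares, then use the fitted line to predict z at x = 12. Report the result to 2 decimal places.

ẑ = -9.78

The normal equations are: 165·m + 19·b = -126;  19·m + 5·b = -10.
(Σx·x = 165, Σx = 19, Σ1 = 5, Σx·z = -126, Σz = -10.)
Determinant 165·5 − 19² = 464.
m = ((-126)·5 − 19·(-10))/464 = -55/58; b = (165·(-10) − 19·(-126))/464 = 93/58.
At x = 12: ẑ = (-55/58)·(12) + (93/58)·(1) = -567/58.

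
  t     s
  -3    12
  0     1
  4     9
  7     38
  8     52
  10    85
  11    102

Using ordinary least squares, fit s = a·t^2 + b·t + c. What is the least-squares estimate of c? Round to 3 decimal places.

c = -0.166

Normal-equation sums: Σt^2·t^2 = 31475, Σt^2·t = 3223, Σt^2 = 359, Σt·t = 359, Σt = 37, Σ1 = 7.
For Xᵀs: Σt^2·s = 26284, Σt·s = 2654, Σs = 299.
XᵀX·[a, b, c]ᵀ = Xᵀs becomes [[31475, 3223, 359]; [3223, 359, 37]; [359, 37, 7]]·[a, b, c]ᵀ = [26284, 2654, 299]ᵀ.
Solving the 3×3 system (Gaussian elimination) gives a = 427619/441206, b = -569743/441206, c = -36724/220603.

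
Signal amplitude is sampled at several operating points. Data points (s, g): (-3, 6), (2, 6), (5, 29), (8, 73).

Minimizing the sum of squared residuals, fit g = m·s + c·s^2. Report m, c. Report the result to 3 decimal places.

Normal-equation sums: Σs·s = 102, Σs·s^2 = 618, Σs^2·s^2 = 4818.
Right-hand side: Σs·g = 723, Σs^2·g = 5475.
Normal equations: [[102, 618]; [618, 4818]]·[m, c]ᵀ = [723, 5475]ᵀ.
Eliminating c: 4818·(row 1) − 618·(row 2) gives 109512·m = 4818·723 − 618·5475 = 99864, so m = 1387/1521.
Then c = (5475 − 618·(1387/1521))/4818 = 3101/3042.

m = 0.912, c = 1.019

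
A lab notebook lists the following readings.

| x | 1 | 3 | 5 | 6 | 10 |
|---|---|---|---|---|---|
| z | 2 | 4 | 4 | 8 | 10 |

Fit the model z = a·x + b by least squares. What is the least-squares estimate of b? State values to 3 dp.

Normal-equation sums: Σx·x = 171, Σx = 25, Σ1 = 5.
For Aᵀz: Σx·z = 182, Σz = 28.
AᵀA·[a, b]ᵀ = Aᵀz becomes [[171, 25]; [25, 5]]·[a, b]ᵀ = [182, 28]ᵀ.
Δ = 171·5 − 25² = 230.
a = (182·5 − 25·28)/230 = 21/23; b = (171·28 − 25·182)/230 = 119/115.

b = 1.035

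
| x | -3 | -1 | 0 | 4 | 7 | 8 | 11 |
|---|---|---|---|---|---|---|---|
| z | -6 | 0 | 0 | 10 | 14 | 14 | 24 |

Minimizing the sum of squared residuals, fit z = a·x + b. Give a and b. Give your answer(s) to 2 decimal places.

AᵀA·[a, b]ᵀ = Aᵀz reads: 260·a + 26·b = 532;  26·a + 7·b = 56.
(Σx·x = 260, Σx = 26, Σ1 = 7, Σx·z = 532, Σz = 56.)
det = 260·7 − 26² = 1144.
a = (532·7 − 26·56)/1144 = 567/286; b = (260·56 − 26·532)/1144 = 7/11.

a = 1.98, b = 0.64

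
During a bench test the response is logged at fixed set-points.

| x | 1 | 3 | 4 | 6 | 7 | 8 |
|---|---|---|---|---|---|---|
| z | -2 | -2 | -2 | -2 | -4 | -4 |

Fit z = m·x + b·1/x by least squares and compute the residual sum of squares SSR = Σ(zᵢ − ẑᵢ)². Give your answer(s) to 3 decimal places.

MᵀM·[m, b]ᵀ = Mᵀz reads: 175·m + 6·b = -88;  6·m + (34925/28224)·b = -32/7.
(Σx·x = 175, Σx·1/x = 6, Σ1/x·1/x = 34925/28224, Σx·z = -88, Σ1/x·z = -32/7.)
det = 175·(34925/28224) − 6² = 727973/4032.
m = ((-88)·(34925/28224) − 6·(-32/7))/(727973/4032) = -2299256/5095811; b = (175·(-32/7) − 6·(-88))/(727973/4032) = -1096704/727973.
Residuals: -215438/5095811, -734878/5095811, 924634/5095811, 4883402/5095811, -455964/727973, -1029580/5095811; SSR = 7169872/5095811.

SSR = 1.407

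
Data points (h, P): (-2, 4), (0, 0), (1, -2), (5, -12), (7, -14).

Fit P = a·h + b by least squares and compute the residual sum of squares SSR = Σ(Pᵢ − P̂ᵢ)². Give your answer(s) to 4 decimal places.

Forming MᵀM = [[79, 11]; [11, 5]] and MᵀP = [-168, -24]ᵀ gives MᵀM·[a, b]ᵀ = MᵀP.
Δ = 79·5 − 11² = 274.
a = ((-168)·5 − 11·(-24))/274 = -288/137; b = (79·(-24) − 11·(-168))/274 = -24/137.
Residuals: -4/137, 24/137, 38/137, -180/137, 122/137; SSR = 360/137.

SSR = 2.6277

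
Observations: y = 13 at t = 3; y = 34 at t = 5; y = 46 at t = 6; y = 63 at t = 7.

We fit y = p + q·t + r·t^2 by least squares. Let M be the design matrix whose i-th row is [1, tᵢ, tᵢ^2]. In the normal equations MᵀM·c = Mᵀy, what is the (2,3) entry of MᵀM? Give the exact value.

711

Row 2 ↔ basis t, column 3 ↔ basis t^2, so (MᵀM)_{2,3} = Σᵢ (t)·(t^2) = (3)·(9) + (5)·(25) + (6)·(36) + (7)·(49) = 711.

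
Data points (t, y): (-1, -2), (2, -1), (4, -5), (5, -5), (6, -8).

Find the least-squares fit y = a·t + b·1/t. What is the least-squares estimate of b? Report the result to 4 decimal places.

XᵀX·[a, b]ᵀ = Xᵀy reads: 82·a + 5·b = -93;  5·a + (4969/3600)·b = -25/12.
(Σt·t = 82, Σt·1/t = 5, Σ1/t·1/t = 4969/3600, Σt·y = -93, Σ1/t·y = -25/12.)
det = 82·(4969/3600) − 5² = 158729/1800.
a = ((-93)·(4969/3600) − 5·(-25/12))/(158729/1800) = -424617/317458; b = (82·(-25/12) − 5·(-93))/(158729/1800) = 529500/158729.

b = 3.3359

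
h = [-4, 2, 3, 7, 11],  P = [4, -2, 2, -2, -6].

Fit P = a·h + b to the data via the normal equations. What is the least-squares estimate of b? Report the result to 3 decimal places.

Compute the Gram sums: Σh·h = 199, Σh = 19, Σ1 = 5.
Right-hand side: Σh·P = -94, ΣP = -4.
XᵀX·[a, b]ᵀ = XᵀP becomes [[199, 19]; [19, 5]]·[a, b]ᵀ = [-94, -4]ᵀ.
Eliminating b: 5·(row 1) − 19·(row 2) gives 634·a = 5·(-94) − 19·(-4) = -394, so a = -197/317.
Then b = ((-4) − 19·(-197/317))/5 = 495/317.

b = 1.562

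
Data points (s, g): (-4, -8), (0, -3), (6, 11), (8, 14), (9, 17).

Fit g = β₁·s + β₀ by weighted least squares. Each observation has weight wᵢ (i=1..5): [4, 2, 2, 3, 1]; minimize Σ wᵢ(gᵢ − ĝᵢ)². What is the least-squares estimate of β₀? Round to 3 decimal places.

Entries of AᵀWA: Σwᵢ·s·s = 409, Σwᵢ·s = 29, Σwᵢ·1 = 12.
Moment sums: Σwᵢ·s·g = 749, Σwᵢ·g = 43.
Normal equations: [[409, 29]; [29, 12]]·[β₁, β₀]ᵀ = [749, 43]ᵀ.
Determinant 409·12 − 29² = 4067.
β₁ = (749·12 − 29·43)/4067 = 7741/4067; β₀ = (409·43 − 29·749)/4067 = -4134/4067.

β₀ = -1.016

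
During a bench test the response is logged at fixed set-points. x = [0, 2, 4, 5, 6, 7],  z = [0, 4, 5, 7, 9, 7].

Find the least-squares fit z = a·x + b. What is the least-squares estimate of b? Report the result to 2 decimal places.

Normal-equation sums: Σx·x = 130, Σx = 24, Σ1 = 6.
Right-hand side: Σx·z = 166, Σz = 32.
AᵀA·[a, b]ᵀ = Aᵀz becomes [[130, 24]; [24, 6]]·[a, b]ᵀ = [166, 32]ᵀ.
Determinant 130·6 − 24² = 204.
a = (166·6 − 24·32)/204 = 19/17; b = (130·32 − 24·166)/204 = 44/51.

b = 0.86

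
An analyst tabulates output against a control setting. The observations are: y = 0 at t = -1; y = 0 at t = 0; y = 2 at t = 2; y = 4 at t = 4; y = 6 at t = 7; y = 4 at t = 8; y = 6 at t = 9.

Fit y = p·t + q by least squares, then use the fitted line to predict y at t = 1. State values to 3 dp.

ŷ = 1.259

Normal-equation sums: Σt·t = 215, Σt = 29, Σ1 = 7.
Moment sums: Σt·y = 148, Σy = 22.
AᵀA·[p, q]ᵀ = Aᵀy becomes [[215, 29]; [29, 7]]·[p, q]ᵀ = [148, 22]ᵀ.
Eliminating q: 7·(row 1) − 29·(row 2) gives 664·p = 7·148 − 29·22 = 398, so p = 199/332.
Then q = (22 − 29·(199/332))/7 = 219/332.
At t = 1: ŷ = (199/332)·(1) + (219/332)·(1) = 209/166.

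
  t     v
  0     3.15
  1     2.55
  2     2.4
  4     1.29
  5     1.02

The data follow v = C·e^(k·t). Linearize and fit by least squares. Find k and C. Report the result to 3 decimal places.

k = -0.230, C = 3.316

Linearized form: ln v = k·t + ln C. From the 5 transformed points,
Σt = 12.0000, Σ(t)² = 46.0000, Σln v = 3.2334, Σt·ln v = 3.8046.
Normal system: [[46.0000, 12.0000]; [12.0000, 5]]·[k, ln C]ᵀ = [3.8046, 3.2334]ᵀ.
Slope k = (n·Σt·ln v − Σt·Σln v)/(n·Σ(t)² − (Σt)²) = (5·3.8046 − 12.0000·3.2334)/86.0000 = -0.22997; ln C = (Σln v − k·Σt)/n = 1.19862, so C = exp(1.19862) = 3.31554.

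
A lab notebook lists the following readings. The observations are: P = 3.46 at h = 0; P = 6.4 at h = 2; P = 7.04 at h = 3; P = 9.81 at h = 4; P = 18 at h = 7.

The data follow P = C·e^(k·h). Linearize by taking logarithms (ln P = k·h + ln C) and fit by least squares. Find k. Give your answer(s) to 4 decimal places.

Linearized form: ln P = k·h + ln C. From the 5 transformed points,
Σh = 16.0000, Σ(h)² = 78.0000, Σln P = 10.2229, Σh·ln P = 38.9336.
Equations: 78.0000·k + 16.0000·ln C = 38.9336;  16.0000·k + 5·ln C = 10.2229.
Slope k = (n·Σh·ln P − Σh·Σln P)/(n·Σ(h)² − (Σh)²) = (5·38.9336 − 16.0000·10.2229)/134.0000 = 0.23210; ln C = (Σln P − k·Σh)/n = 1.30188.

k = 0.2321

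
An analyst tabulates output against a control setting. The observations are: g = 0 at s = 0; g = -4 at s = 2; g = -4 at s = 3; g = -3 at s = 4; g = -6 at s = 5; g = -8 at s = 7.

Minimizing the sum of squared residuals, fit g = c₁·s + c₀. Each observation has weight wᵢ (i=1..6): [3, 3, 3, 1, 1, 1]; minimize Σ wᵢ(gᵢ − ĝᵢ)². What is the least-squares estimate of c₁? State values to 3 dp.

c₁ = -1.065

The normal system AᵀWA·[c₁, c₀]ᵀ = AᵀWg is [[129, 31]; [31, 12]]·[c₁, c₀]ᵀ = [-158, -41]ᵀ.
Determinant 129·12 − 31² = 587.
c₁ = ((-158)·12 − 31·(-41))/587 = -625/587; c₀ = (129·(-41) − 31·(-158))/587 = -391/587.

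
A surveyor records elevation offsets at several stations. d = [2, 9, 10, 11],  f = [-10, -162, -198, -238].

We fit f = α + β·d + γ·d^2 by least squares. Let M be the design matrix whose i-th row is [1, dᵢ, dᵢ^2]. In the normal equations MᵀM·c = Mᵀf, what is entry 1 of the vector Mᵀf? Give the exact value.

Entry 1 ↔ basis 1, so (Mᵀf)_{1} = Σᵢ fᵢ = (1)·(-10) + (1)·(-162) + (1)·(-198) + (1)·(-238) = -608.

-608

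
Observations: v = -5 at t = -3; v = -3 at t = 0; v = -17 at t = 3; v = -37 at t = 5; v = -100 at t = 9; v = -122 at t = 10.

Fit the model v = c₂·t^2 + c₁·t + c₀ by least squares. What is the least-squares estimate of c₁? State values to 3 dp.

From the data, Σt^2·t^2 = 17348, Σt^2·t = 1854, Σt^2 = 224, Σt·t = 224, Σt = 24, Σ1 = 6.
And Σt^2·v = -21423, Σt·v = -2341, Σv = -284.
So AᵀA·[c₂, c₁, c₀]ᵀ = Aᵀv: [[17348, 1854, 224]; [1854, 224, 24]; [224, 24, 6]]·[c₂, c₁, c₀]ᵀ = [-21423, -2341, -284]ᵀ.
Row-reducing yields c₂ = -345919/348538, c₁ = -692171/348538, c₀ = -407236/174269.

c₁ = -1.986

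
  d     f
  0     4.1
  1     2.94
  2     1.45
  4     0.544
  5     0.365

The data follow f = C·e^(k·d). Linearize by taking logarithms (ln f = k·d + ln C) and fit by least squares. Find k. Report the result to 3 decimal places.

Linearized form: ln f = k·d + ln C. From the 5 transformed points,
AᵀA = [[46.0000, 12.0000]; [12.0000, 5]], rhs = [-5.6530, 1.2443]ᵀ  (here Σd = 12.0000, Σ(d)² = 46.0000, Σln f = 1.2443, Σd·ln f = -5.6530).
Δ = 46.0000·5 − (12.0000)² = 86.0000; k = (-5.6530·5 − 12.0000·1.2443)/86.0000 = -0.50228, ln C = (46.0000·1.2443 − 12.0000·-5.6530)/86.0000 = 1.45434.

k = -0.502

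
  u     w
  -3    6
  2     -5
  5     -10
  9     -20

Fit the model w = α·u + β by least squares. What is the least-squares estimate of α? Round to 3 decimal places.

AᵀA·[α, β]ᵀ = Aᵀw reads: 119·α + 13·β = -258;  13·α + 4·β = -29.
(Σu·u = 119, Σu = 13, Σ1 = 4, Σu·w = -258, Σw = -29.)
Eliminating β: 4·(row 1) − 13·(row 2) gives 307·α = 4·(-258) − 13·(-29) = -655, so α = -655/307.
Then β = ((-29) − 13·(-655/307))/4 = -97/307.

α = -2.134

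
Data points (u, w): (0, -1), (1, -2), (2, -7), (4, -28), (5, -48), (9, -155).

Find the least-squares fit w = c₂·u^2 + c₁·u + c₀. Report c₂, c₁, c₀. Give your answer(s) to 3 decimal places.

Entries of AᵀA: Σu^2·u^2 = 7459, Σu^2·u = 927, Σu^2 = 127, Σu·u = 127, Σu = 21, Σ1 = 6.
For Aᵀw: Σu^2·w = -14233, Σu·w = -1763, Σw = -241.
AᵀA·[c₂, c₁, c₀]ᵀ = Aᵀw becomes [[7459, 927, 127]; [927, 127, 21]; [127, 21, 6]]·[c₂, c₁, c₀]ᵀ = [-14233, -1763, -241]ᵀ.
Row-reducing yields c₂ = -134683/67300, c₁ = 11597/13460, c₀ = -27687/33650.

c₂ = -2.001, c₁ = 0.862, c₀ = -0.823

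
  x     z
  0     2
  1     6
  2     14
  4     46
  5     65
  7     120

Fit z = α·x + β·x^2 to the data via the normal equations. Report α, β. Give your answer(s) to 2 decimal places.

Entries of AᵀA: Σx·x = 95, Σx·x^2 = 541, Σx^2·x^2 = 3299.
And Σx·z = 1383, Σx^2·z = 8303.
AᵀA·[α, β]ᵀ = Aᵀz becomes [[95, 541]; [541, 3299]]·[α, β]ᵀ = [1383, 8303]ᵀ.
Δ = 95·3299 − 541² = 20724.
α = (1383·3299 − 541·8303)/20724 = 35297/10362; β = (95·8303 − 541·1383)/20724 = 20291/10362.

α = 3.41, β = 1.96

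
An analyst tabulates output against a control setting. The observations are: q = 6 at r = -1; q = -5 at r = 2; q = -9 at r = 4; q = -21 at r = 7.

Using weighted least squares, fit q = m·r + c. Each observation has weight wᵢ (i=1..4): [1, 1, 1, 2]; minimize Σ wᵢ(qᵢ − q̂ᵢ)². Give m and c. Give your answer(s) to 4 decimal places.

m = -3.3333, c = 2.6667

With design matrix X, XᵀWX = [[119, 19]; [19, 5]] and XᵀWq = [-346, -50]ᵀ.
Eliminating c: 5·(row 1) − 19·(row 2) gives 234·m = 5·(-346) − 19·(-50) = -780, so m = -10/3.
Then c = ((-50) − 19·(-10/3))/5 = 8/3.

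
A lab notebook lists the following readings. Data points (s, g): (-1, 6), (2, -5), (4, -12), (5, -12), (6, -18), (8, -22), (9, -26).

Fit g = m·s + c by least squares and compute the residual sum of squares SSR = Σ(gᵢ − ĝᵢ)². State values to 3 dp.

Normal-equation sums: Σs·s = 227, Σs = 33, Σ1 = 7.
Moment sums: Σs·g = -642, Σg = -89.
XᵀX·[m, c]ᵀ = Xᵀg becomes [[227, 33]; [33, 7]]·[m, c]ᵀ = [-642, -89]ᵀ.
det = 227·7 − 33² = 500.
m = ((-642)·7 − 33·(-89))/500 = -1557/500; c = (227·(-89) − 33·(-642))/500 = 983/500.
Residuals: 23/25, -369/500, -151/100, 401/250, -641/500, 473/500, 3/50; SSR = 4393/500.

SSR = 8.786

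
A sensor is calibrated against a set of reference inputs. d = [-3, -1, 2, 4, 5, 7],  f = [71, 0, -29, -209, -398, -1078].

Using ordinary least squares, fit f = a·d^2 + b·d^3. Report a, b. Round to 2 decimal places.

a = -1.05, b = -2.99

Normal-equation sums: Σd^2·d^2 = 3380, Σd^2·d^3 = 20744, Σd^3·d^3 = 138164.
Moment sums: Σd^2·f = -65593, Σd^3·f = -435029.
Normal equations: [[3380, 20744]; [20744, 138164]]·[a, b]ᵀ = [-65593, -435029]ᵀ.
det = 3380·138164 − 20744² = 36680784.
a = ((-65593)·138164 − 20744·(-435029))/36680784 = -9587419/9170196; b = (3380·(-435029) − 20744·(-65593))/36680784 = -27434207/9170196.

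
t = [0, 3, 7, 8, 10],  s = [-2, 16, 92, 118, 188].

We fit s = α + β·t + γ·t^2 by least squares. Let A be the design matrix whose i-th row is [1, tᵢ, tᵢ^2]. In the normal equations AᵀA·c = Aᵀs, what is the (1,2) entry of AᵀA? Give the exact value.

Row 1 ↔ basis 1, column 2 ↔ basis t, so (AᵀA)_{1,2} = Σᵢ t = (1)·(0) + (1)·(3) + (1)·(7) + (1)·(8) + (1)·(10) = 28.

28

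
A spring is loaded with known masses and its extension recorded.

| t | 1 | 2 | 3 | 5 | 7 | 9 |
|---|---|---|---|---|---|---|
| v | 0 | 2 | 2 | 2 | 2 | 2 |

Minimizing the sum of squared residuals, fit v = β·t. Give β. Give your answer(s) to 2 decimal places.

Forming MᵀM = [[169]] and Mᵀv = [52]ᵀ gives MᵀM·[β]ᵀ = Mᵀv.
β = 52/169 = 0.307692.

β = 0.31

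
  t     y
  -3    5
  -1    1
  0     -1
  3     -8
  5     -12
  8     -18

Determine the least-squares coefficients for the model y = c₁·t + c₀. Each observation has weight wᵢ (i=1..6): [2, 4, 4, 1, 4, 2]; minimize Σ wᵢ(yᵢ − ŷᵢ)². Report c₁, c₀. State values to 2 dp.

Normal-equation sums: Σwᵢ·t·t = 259, Σwᵢ·t = 29, Σwᵢ·1 = 17.
For MᵀWy: Σwᵢ·t·y = -586, Σwᵢ·y = -82.
So MᵀWM·[c₁, c₀]ᵀ = MᵀWy: [[259, 29]; [29, 17]]·[c₁, c₀]ᵀ = [-586, -82]ᵀ.
Δ = 259·17 − 29² = 3562.
c₁ = ((-586)·17 − 29·(-82))/3562 = -3792/1781; c₀ = (259·(-82) − 29·(-586))/3562 = -2122/1781.

c₁ = -2.13, c₀ = -1.19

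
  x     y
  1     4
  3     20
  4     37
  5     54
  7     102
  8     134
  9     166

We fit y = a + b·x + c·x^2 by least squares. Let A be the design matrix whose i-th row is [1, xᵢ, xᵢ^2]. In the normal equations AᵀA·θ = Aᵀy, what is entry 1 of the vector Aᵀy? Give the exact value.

Entry 1 ↔ basis 1, so (Aᵀy)_{1} = Σᵢ yᵢ = (1)·(4) + (1)·(20) + (1)·(37) + (1)·(54) + (1)·(102) + (1)·(134) + (1)·(166) = 517.

517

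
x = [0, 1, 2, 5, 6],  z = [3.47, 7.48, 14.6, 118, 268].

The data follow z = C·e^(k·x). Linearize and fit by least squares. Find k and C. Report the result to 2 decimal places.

k = 0.71, C = 3.53

Taking logs, ln z = k·x + ln C, so regress ln z on x.
Over the data: Σx = 14.0000, Σ(x)² = 66.0000, Σln z = 16.2991, Σx·ln z = 64.7736.
Normal system: [[66.0000, 14.0000]; [14.0000, 5]]·[k, ln C]ᵀ = [64.7736, 16.2991]ᵀ.
Slope k = (n·Σx·ln z − Σx·Σln z)/(n·Σ(x)² − (Σx)²) = (5·64.7736 − 14.0000·16.2991)/134.0000 = 0.71404; ln C = (Σln z − k·Σx)/n = 1.26051, so C = exp(1.26051) = 3.52723.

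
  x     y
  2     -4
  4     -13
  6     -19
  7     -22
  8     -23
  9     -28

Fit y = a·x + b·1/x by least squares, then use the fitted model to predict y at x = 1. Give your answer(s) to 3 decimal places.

From the data, Σx·x = 250, Σx·1/x = 6, Σ1/x·1/x = 98725/254016.
For Aᵀy: Σx·y = -764, Σ1/x·y = -8843/504.
Eliminating b: (98725/254016)·(row 1) − 6·(row 2) gives (7768337/127008)·a = (98725/254016)·(-764) − 6·(-8843/504) = -12171167/63504, so a = -1431902/456961.
Then b = ((-8843/504) − 6·(-1431902/456961))/(98725/254016) = 1476216/456961.
At x = 1: ŷ = (-1431902/456961)·(1) + (1476216/456961)·(1) = 44314/456961.

ŷ = 0.097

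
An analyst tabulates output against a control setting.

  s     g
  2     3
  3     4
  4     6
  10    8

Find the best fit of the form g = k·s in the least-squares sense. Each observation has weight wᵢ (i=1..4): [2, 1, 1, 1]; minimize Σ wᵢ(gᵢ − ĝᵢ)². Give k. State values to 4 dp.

Normal-equation sums: Σwᵢ·s·s = 133.
Moment sums: Σwᵢ·s·g = 128.
So AᵀWA·[k]ᵀ = AᵀWg: [[133]]·[k]ᵀ = [128]ᵀ.
k = 128/133 = 0.962406.

k = 0.9624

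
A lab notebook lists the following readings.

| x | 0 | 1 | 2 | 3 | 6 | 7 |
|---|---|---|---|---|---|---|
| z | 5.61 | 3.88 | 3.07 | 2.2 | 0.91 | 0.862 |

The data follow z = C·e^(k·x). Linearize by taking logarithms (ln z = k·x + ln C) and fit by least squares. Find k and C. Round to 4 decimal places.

Let Y = ln z. Fitting Y = k·x + ln C by least squares:
Sums: Σx = 19.0000, Σ(x)² = 99.0000, Σln z = 4.7477, Σx·ln z = 4.3592.
Normal system: [[99.0000, 19.0000]; [19.0000, 6]]·[k, ln C]ᵀ = [4.3592, 4.7477]ᵀ.
Solving (det = 233.0000): k = -0.27490, ln C = 1.66180, so C = exp(1.66180) = 5.26877.

k = -0.2749, C = 5.2688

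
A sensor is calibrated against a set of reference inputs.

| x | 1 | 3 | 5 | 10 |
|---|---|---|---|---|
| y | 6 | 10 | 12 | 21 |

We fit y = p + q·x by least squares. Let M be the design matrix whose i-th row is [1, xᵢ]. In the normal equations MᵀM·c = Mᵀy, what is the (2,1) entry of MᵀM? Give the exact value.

19

Row 2 ↔ basis x, column 1 ↔ basis 1, so (MᵀM)_{2,1} = Σᵢ x = (1)·(1) + (3)·(1) + (5)·(1) + (10)·(1) = 19.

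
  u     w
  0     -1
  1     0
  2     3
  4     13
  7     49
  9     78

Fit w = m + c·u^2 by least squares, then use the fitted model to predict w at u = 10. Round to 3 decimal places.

ŵ = 97.543

With design matrix X, XᵀX = [[6, 151]; [151, 9235]] and Xᵀw = [142, 8939]ᵀ.
Δ = 6·9235 − 151² = 32609.
m = (142·9235 − 151·8939)/32609 = -38419/32609; c = (6·8939 − 151·142)/32609 = 32192/32609.
At u = 10: ŵ = (-38419/32609)·(1) + (32192/32609)·(100) = 3180781/32609.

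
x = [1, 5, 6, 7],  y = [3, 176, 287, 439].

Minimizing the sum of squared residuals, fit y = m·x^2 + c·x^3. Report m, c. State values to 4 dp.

Setting ∂/∂m … = 0 gives: 4323·m + 27709·c = 36246;  27709·m + 179931·c = 234572.
Δ = 4323·179931 − 27709² = 10053032.
m = (36246·179931 − 27709·234572)/10053032 = 11011739/5026516; c = (4323·234572 − 27709·36246)/10053032 = 441561/456956.

m = 2.1907, c = 0.9663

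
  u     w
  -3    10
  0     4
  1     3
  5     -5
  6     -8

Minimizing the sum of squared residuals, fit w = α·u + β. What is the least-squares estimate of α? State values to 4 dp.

From the data, Σu·u = 71, Σu = 9, Σ1 = 5.
For Mᵀw: Σu·w = -100, Σw = 4.
det = 71·5 − 9² = 274.
α = ((-100)·5 − 9·4)/274 = -268/137; β = (71·4 − 9·(-100))/274 = 592/137.

α = -1.9562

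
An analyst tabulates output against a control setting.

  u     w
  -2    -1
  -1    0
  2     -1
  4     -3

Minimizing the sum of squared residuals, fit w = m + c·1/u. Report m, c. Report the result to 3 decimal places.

m = -1.473, c = -1.187

Normal-equation sums: Σ1 = 4, Σ1/u = -3/4, Σ1/u·1/u = 25/16.
Moment sums: Σw = -5, Σ1/u·w = -3/4.
So MᵀM·[m, c]ᵀ = Mᵀw: [[4, -3/4]; [-3/4, 25/16]]·[m, c]ᵀ = [-5, -3/4]ᵀ.
det = 4·(25/16) − (-3/4)² = 91/16.
m = ((-5)·(25/16) − (-3/4)·(-3/4))/(91/16) = -134/91; c = (4·(-3/4) − (-3/4)·(-5))/(91/16) = -108/91.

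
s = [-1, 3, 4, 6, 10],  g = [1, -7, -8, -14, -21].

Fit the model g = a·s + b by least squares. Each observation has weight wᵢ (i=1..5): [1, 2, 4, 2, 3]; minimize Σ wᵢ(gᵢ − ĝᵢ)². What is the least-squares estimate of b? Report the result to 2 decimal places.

Entries of MᵀWM: Σwᵢ·s·s = 455, Σwᵢ·s = 63, Σwᵢ·1 = 12.
Right-hand side: Σwᵢ·s·g = -969, Σwᵢ·g = -136.
Normal equations: [[455, 63]; [63, 12]]·[a, b]ᵀ = [-969, -136]ᵀ.
Determinant 455·12 − 63² = 1491.
a = ((-969)·12 − 63·(-136))/1491 = -1020/497; b = (455·(-136) − 63·(-969))/1491 = -119/213.

b = -0.56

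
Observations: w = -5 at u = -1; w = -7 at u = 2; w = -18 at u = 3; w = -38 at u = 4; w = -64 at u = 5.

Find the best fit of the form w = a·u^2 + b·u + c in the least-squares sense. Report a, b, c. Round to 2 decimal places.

The normal equations are: 979·a + 223·b + 55·c = -2403;  223·a + 55·b + 13·c = -535;  55·a + 13·b + 5·c = -132.
(Σu^2·u^2 = 979, Σu^2·u = 223, Σu^2 = 55, Σu·u = 55, Σu = 13, Σ1 = 5, Σu^2·w = -2403, Σu·w = -535, Σw = -132.)
Inverting the 3×3 Gram matrix, [a, b, c]ᵀ = [-12043/3822, 10867/3822, 79/91]ᵀ.

a = -3.15, b = 2.84, c = 0.87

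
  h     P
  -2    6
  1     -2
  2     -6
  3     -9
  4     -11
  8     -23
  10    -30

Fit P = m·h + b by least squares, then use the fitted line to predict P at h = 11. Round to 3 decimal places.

With design matrix A, AᵀA = [[198, 26]; [26, 7]] and AᵀP = [-581, -75]ᵀ.
det = 198·7 − 26² = 710.
m = ((-581)·7 − 26·(-75))/710 = -2117/710; b = (198·(-75) − 26·(-581))/710 = 128/355.
At h = 11: P̂ = (-2117/710)·(11) + (128/355)·(1) = -23031/710.

P̂ = -32.438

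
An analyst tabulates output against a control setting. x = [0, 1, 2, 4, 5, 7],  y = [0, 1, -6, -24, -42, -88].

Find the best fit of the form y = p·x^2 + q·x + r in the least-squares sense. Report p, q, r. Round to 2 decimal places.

Compute the Gram sums: Σx^2·x^2 = 3299, Σx^2·x = 541, Σx^2 = 95, Σx·x = 95, Σx = 19, Σ1 = 6.
Right-hand side: Σx^2·y = -5769, Σx·y = -933, Σy = -159.
So AᵀA·[p, q, r]ᵀ = Aᵀy: [[3299, 541, 95]; [541, 95, 19]; [95, 19, 6]]·[p, q, r]ᵀ = [-5769, -933, -159]ᵀ.
Solving the 3×3 system (Gaussian elimination) gives p = -919/440, q = 911/440, r = 3/220.

p = -2.09, q = 2.07, r = 0.01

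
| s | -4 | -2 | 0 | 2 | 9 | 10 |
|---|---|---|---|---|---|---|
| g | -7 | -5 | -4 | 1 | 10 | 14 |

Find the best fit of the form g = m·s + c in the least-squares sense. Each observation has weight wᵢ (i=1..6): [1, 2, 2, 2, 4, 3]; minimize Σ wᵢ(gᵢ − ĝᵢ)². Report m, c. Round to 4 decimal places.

Sums needed: Σwᵢ·s·s = 656, Σwᵢ·s = 62, Σwᵢ·1 = 14.
And Σwᵢ·s·g = 832, Σwᵢ·g = 59.
So MᵀWM·[m, c]ᵀ = MᵀWg: [[656, 62]; [62, 14]]·[m, c]ᵀ = [832, 59]ᵀ.
Eliminating c: 14·(row 1) − 62·(row 2) gives 5340·m = 14·832 − 62·59 = 7990, so m = 799/534.
Then c = (59 − 62·(799/534))/14 = -644/267.

m = 1.4963, c = -2.4120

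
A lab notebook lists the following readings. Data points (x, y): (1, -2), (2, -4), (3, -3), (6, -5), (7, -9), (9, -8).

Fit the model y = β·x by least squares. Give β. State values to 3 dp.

β = -1.022

Entries of MᵀM: Σx·x = 180.
And Σx·y = -184.
So MᵀM·[β]ᵀ = Mᵀy: [[180]]·[β]ᵀ = [-184]ᵀ.
Hence β = -184 / 180 ≈ -1.02222.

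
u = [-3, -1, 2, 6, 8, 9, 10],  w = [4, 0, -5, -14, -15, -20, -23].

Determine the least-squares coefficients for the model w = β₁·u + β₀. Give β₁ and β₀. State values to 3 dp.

β₁ = -1.983, β₀ = -1.648

Setting ∂/∂β₁ … = 0 gives: 295·β₁ + 31·β₀ = -636;  31·β₁ + 7·β₀ = -73.
Determinant 295·7 − 31² = 1104.
β₁ = ((-636)·7 − 31·(-73))/1104 = -2189/1104; β₀ = (295·(-73) − 31·(-636))/1104 = -1819/1104.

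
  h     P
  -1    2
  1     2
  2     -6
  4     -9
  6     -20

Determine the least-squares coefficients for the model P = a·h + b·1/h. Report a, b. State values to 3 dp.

XᵀX·[a, b]ᵀ = XᵀP reads: 58·a + 5·b = -168;  5·a + (337/144)·b = -103/12.
(Σh·h = 58, Σh·1/h = 5, Σ1/h·1/h = 337/144, Σh·P = -168, Σ1/h·P = -103/12.)
det = 58·(337/144) − 5² = 7973/72.
a = ((-168)·(337/144) − 5·(-103/12))/(7973/72) = -25218/7973; b = (58·(-103/12) − 5·(-168))/(7973/72) = 24636/7973.

a = -3.163, b = 3.090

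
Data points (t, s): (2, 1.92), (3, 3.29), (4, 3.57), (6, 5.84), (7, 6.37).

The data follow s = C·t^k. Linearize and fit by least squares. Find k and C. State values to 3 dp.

k = 0.940, C = 1.048

With ln sᵢ as the transformed response and ln tᵢ as the regressor:
Σln t = 6.9157, Σ(ln t)² = 10.6062, Σln s = 6.7321, Σln t·ln s = 10.2897.
Equations: 10.6062·k + 6.9157·ln C = 10.2897;  6.9157·k + 5·ln C = 6.7321.
Solving (det = 5.2037): k = 0.93988, ln C = 0.04643, so C = exp(0.04643) = 1.04752.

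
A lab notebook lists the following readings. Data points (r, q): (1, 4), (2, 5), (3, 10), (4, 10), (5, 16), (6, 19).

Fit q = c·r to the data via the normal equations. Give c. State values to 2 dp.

The normal system AᵀA·[c]ᵀ = Aᵀq is [[91]]·[c]ᵀ = [278]ᵀ.
Hence c = 278 / 91 ≈ 3.05495.

c = 3.05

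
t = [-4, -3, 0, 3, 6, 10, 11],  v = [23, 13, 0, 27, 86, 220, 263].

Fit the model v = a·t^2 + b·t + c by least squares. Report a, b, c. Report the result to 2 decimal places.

AᵀA·[a, b, c]ᵀ = Aᵀv reads: 26355·a + 2483·b + 291·c = 57647;  2483·a + 291·b + 23·c = 5559;  291·a + 23·b + 7·c = 632.
Solving the 3×3 system (Gaussian elimination) gives a = 2522895/1295396, b = 3059129/1295396, c = 8295/5309.

a = 1.95, b = 2.36, c = 1.56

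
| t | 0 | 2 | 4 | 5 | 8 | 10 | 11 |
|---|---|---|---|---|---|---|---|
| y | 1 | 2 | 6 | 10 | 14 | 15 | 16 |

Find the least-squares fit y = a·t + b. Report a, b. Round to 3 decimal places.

From the data, Σt·t = 330, Σt = 40, Σ1 = 7.
And Σt·y = 516, Σy = 64.
Δ = 330·7 − 40² = 710.
a = (516·7 − 40·64)/710 = 526/355; b = (330·64 − 40·516)/710 = 48/71.

a = 1.482, b = 0.676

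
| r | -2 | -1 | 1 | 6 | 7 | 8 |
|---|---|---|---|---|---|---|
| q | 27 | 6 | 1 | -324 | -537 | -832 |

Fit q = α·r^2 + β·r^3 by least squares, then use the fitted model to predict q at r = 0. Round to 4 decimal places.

From the data, Σr^2·r^2 = 7811, Σr^2·r^3 = 57319, Σr^3·r^3 = 426515.
Right-hand side: Σr^2·q = -91110, Σr^3·q = -680380.
Normal equations: [[7811, 57319]; [57319, 426515]]·[α, β]ᵀ = [-91110, -680380]ᵀ.
Eliminating β: 426515·(row 1) − 57319·(row 2) gives 46040904·α = 426515·(-91110) − 57319·(-680380) = 138919570, so α = 69459785/23020452.
Then β = ((-680380) − 57319·(69459785/23020452))/426515 = -46057045/23020452.
At r = 0: q̂ = (69459785/23020452)·(0) + (-46057045/23020452)·(0) = 0.

q̂ = 0.0000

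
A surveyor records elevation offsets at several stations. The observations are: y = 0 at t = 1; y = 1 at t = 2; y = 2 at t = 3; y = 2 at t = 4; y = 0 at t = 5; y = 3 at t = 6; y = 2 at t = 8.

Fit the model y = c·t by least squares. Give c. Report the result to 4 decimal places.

Entries of MᵀM: Σt·t = 155.
Moment sums: Σt·y = 50.
Normal equations: [[155]]·[c]ᵀ = [50]ᵀ.
c = 50/155 = 0.322581.

c = 0.3226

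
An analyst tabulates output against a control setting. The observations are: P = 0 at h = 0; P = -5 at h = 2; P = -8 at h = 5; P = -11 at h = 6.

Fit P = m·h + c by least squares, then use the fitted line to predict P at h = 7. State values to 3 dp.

MᵀM·[m, c]ᵀ = MᵀP reads: 65·m + 13·c = -116;  13·m + 4·c = -24.
Δ = 65·4 − 13² = 91.
m = ((-116)·4 − 13·(-24))/91 = -152/91; c = (65·(-24) − 13·(-116))/91 = -4/7.
At h = 7: P̂ = (-152/91)·(7) + (-4/7)·(1) = -1116/91.

P̂ = -12.264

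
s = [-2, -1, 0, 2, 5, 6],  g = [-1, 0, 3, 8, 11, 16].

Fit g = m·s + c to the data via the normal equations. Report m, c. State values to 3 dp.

m = 2.013, c = 2.813

Entries of MᵀM: Σs·s = 70, Σs = 10, Σ1 = 6.
For Mᵀg: Σs·g = 169, Σg = 37.
Normal equations: [[70, 10]; [10, 6]]·[m, c]ᵀ = [169, 37]ᵀ.
Δ = 70·6 − 10² = 320.
m = (169·6 − 10·37)/320 = 161/80; c = (70·37 − 10·169)/320 = 45/16.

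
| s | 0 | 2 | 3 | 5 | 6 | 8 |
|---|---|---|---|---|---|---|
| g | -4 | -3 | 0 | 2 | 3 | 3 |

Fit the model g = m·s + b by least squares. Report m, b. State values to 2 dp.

Sums needed: Σs·s = 138, Σs = 24, Σ1 = 6.
Moment sums: Σs·g = 46, Σg = 1.
MᵀM·[m, b]ᵀ = Mᵀg becomes [[138, 24]; [24, 6]]·[m, b]ᵀ = [46, 1]ᵀ.
Eliminating b: 6·(row 1) − 24·(row 2) gives 252·m = 6·46 − 24·1 = 252, so m = 1.
Then b = (1 − 24·1)/6 = -23/6.

m = 1.00, b = -3.83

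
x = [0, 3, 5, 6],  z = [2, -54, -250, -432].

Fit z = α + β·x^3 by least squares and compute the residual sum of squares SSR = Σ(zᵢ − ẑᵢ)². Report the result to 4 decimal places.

Setting ∂/∂α … = 0 gives: 4·α + 368·β = -734;  368·α + 63010·β = -126020.
Determinant 4·63010 − 368² = 116616.
α = ((-734)·63010 − 368·(-126020))/116616 = 31505/29154; β = (4·(-126020) − 368·(-734))/116616 = -29246/14577.
Residuals: 26803/29154, -26537/29154, -2835/9718, 8239/29154; SSR = 26803/14577.

SSR = 1.8387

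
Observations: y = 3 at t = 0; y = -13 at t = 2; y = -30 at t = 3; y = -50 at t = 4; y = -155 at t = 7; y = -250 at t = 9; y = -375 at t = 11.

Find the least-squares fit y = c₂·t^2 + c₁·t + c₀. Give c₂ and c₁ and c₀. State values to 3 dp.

Forming AᵀA = [[23956, 2502, 280]; [2502, 280, 36]; [280, 36, 7]] and Aᵀy = [-74342, -7776, -870]ᵀ gives AᵀA·[c₂, c₁, c₀]ᵀ = Aᵀy.
Row-reducing yields c₂ = -427736/143769, c₁ = -71787/47923, c₀ = 348578/143769.

c₂ = -2.975, c₁ = -1.498, c₀ = 2.425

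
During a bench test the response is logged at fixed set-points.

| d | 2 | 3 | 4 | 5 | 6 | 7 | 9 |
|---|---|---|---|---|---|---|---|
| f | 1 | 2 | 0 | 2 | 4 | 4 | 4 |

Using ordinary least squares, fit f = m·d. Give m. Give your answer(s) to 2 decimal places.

AᵀA·[m]ᵀ = Aᵀf reads: 220·m = 106.
(Σd·d = 220, Σd·f = 106.)
m = 106/220 = 0.481818.

m = 0.48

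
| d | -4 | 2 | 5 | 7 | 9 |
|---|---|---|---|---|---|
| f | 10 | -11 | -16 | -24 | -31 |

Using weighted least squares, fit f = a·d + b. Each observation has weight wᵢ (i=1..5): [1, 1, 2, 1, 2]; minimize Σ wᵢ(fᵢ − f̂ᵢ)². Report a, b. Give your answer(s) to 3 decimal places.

a = -3.085, b = -2.454

Sums needed: Σwᵢ·d·d = 281, Σwᵢ·d = 33, Σwᵢ·1 = 7.
And Σwᵢ·d·f = -948, Σwᵢ·f = -119.
So MᵀWM·[a, b]ᵀ = MᵀWf: [[281, 33]; [33, 7]]·[a, b]ᵀ = [-948, -119]ᵀ.
Δ = 281·7 − 33² = 878.
a = ((-948)·7 − 33·(-119))/878 = -2709/878; b = (281·(-119) − 33·(-948))/878 = -2155/878.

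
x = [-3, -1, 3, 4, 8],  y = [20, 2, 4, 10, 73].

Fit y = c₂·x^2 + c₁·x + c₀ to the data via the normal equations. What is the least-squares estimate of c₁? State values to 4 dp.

The normal equations are: 4515·c₂ + 575·c₁ + 99·c₀ = 5050;  575·c₂ + 99·c₁ + 11·c₀ = 574;  99·c₂ + 11·c₁ + 5·c₀ = 109.
Inverting the 3×3 Gram matrix, [c₂, c₁, c₀]ᵀ = [121163/79384, -223921/79384, -87915/39692]ᵀ.

c₁ = -2.8207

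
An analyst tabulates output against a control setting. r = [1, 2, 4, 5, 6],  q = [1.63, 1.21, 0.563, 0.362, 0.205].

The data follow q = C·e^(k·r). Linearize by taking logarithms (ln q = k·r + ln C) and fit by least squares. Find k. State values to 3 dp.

Let Y = ln q. Fitting Y = k·r + ln C by least squares:
XᵀX = [[82.0000, 18.0000]; [18.0000, 5]], rhs = [-16.0171, -2.4961]ᵀ  (here Σr = 18.0000, Σ(r)² = 82.0000, Σln q = -2.4961, Σr·ln q = -16.0171).
Solving (det = 86.0000): k = -0.40878, ln C = 0.97239.

k = -0.409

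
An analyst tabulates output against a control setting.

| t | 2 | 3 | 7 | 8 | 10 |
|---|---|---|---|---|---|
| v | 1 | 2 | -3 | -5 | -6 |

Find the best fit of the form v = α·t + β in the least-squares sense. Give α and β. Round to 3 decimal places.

α = -1.022, β = 3.930

The normal system MᵀM·[α, β]ᵀ = Mᵀv is [[226, 30]; [30, 5]]·[α, β]ᵀ = [-113, -11]ᵀ.
det = 226·5 − 30² = 230.
α = ((-113)·5 − 30·(-11))/230 = -47/46; β = (226·(-11) − 30·(-113))/230 = 452/115.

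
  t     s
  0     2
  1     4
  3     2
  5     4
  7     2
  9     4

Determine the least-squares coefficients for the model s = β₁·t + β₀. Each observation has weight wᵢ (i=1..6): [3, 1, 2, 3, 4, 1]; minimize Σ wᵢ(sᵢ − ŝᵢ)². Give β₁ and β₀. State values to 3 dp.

Normal-equation sums: Σwᵢ·t·t = 371, Σwᵢ·t = 59, Σwᵢ·1 = 14.
For AᵀWs: Σwᵢ·t·s = 168, Σwᵢ·s = 38.
Δ = 371·14 − 59² = 1713.
β₁ = (168·14 − 59·38)/1713 = 110/1713; β₀ = (371·38 − 59·168)/1713 = 4186/1713.

β₁ = 0.064, β₀ = 2.444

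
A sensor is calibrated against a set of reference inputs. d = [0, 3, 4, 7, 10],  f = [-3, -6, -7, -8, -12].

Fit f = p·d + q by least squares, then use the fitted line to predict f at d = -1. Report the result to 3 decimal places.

f̂ = -2.347

Entries of AᵀA: Σd·d = 174, Σd = 24, Σ1 = 5.
For Aᵀf: Σd·f = -222, Σf = -36.
AᵀA·[p, q]ᵀ = Aᵀf becomes [[174, 24]; [24, 5]]·[p, q]ᵀ = [-222, -36]ᵀ.
Eliminating q: 5·(row 1) − 24·(row 2) gives 294·p = 5·(-222) − 24·(-36) = -246, so p = -41/49.
Then q = ((-36) − 24·(-41/49))/5 = -156/49.
At d = -1: f̂ = (-41/49)·(-1) + (-156/49)·(1) = -115/49.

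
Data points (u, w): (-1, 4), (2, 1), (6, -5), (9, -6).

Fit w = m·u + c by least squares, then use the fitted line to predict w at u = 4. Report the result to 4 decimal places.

MᵀM·[m, c]ᵀ = Mᵀw reads: 122·m + 16·c = -86;  16·m + 4·c = -6.
(Σu·u = 122, Σu = 16, Σ1 = 4, Σu·w = -86, Σw = -6.)
Δ = 122·4 − 16² = 232.
m = ((-86)·4 − 16·(-6))/232 = -31/29; c = (122·(-6) − 16·(-86))/232 = 161/58.
At u = 4: ŵ = (-31/29)·(4) + (161/58)·(1) = -3/2.

ŵ = -1.5000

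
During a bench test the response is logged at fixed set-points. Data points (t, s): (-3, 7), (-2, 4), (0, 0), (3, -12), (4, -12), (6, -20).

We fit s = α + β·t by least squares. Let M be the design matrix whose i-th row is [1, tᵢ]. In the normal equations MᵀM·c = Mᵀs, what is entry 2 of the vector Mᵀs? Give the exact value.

Entry 2 ↔ basis t, so (Mᵀs)_{2} = Σᵢ (t)·sᵢ = (-3)·(7) + (-2)·(4) + (0)·(0) + (3)·(-12) + (4)·(-12) + (6)·(-20) = -233.

-233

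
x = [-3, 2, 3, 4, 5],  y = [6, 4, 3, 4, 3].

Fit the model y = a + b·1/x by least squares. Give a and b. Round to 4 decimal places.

With design matrix A, AᵀA = [[5, 19/20]; [19/20, 2069/3600]] and Aᵀy = [20, 13/5]ᵀ.
Eliminating b: (2069/3600)·(row 1) − (19/20)·(row 2) gives (887/450)·a = (2069/3600)·20 − (19/20)·(13/5) = 4061/450, so a = 4061/887.
Then b = ((13/5) − (19/20)·(4061/887))/(2069/3600) = -2700/887.

a = 4.5784, b = -3.0440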